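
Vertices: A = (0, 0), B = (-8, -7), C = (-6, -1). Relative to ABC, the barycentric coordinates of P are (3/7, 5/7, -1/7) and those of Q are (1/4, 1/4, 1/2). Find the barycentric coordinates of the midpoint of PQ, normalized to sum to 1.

(19/56, 27/56, 5/28)

Since both coordinate triples sum to 1, the midpoint's barycentrics are the componentwise average.
(3/7+1/4)/2 = 19/56; similarly 27/56 and 5/28.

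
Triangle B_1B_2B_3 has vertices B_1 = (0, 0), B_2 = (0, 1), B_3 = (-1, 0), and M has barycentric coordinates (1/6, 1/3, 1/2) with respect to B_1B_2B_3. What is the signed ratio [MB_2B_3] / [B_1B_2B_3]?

The signed ratio [MB_2B_3]/[B_1B_2B_3] equals the barycentric coordinate of M at vertex B_1, which is 1/6.

1/6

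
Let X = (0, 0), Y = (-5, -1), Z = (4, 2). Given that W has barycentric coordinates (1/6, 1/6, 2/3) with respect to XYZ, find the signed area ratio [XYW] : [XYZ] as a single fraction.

The signed ratio [XYW]/[XYZ] equals the barycentric coordinate of W at vertex Z, which is 2/3.

2/3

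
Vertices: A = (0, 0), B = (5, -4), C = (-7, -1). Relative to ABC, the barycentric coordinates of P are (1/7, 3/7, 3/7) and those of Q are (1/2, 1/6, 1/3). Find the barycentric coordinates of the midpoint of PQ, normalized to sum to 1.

(9/28, 25/84, 8/21)

Since both coordinate triples sum to 1, the midpoint's barycentrics are the componentwise average.
(1/7+1/2)/2 = 9/28; similarly 25/84 and 8/21.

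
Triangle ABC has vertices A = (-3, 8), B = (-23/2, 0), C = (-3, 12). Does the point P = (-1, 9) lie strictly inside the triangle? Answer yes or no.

Barycentric coordinates of P: (99/68, -4/17, -15/68).
The three coordinates are positive, negative, negative; a point is interior exactly when all three are positive.

no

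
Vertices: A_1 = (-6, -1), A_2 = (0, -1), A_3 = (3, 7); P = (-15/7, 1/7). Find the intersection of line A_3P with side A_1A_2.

(-3, -1)

Barycentric coordinates of P with respect to A_1A_2A_3: (3/7, 3/7, 1/7).
On side A_1A_2 the A_3-coordinate is zero; dropping P's A_3-weight 1/7 and renormalizing the remaining 3/7 : 3/7 gives weights 1/2, 1/2 on A_1, A_2.
Q = (1/2)·(-6, -1) + (1/2)·(0, -1) = (-3, -1).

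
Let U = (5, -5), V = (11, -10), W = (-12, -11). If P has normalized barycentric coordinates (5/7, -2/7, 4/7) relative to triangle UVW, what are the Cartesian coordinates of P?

(-45/7, -7)

P = (5/7)·U + (-2/7)·V + (4/7)·W.
x-coordinate: (5/7)·5 + (-2/7)·11 + (4/7)·(-12) = -45/7.
y-coordinate: (5/7)·(-5) + (-2/7)·(-10) + (4/7)·(-11) = -7.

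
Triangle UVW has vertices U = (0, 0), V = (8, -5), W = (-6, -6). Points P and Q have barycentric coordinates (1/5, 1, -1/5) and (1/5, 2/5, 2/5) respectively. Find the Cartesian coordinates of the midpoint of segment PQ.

(5, -41/10)

Barycentric coordinates of the midpoint are the average: (1/5, 7/10, 1/10).
Converting: (1/5)·U + (7/10)·V + (1/10)·W = (5, -41/10).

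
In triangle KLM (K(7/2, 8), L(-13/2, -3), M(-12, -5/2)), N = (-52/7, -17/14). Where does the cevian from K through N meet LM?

(-37/4, -11/4)

Barycentric coordinates of N with respect to KLM: (1/7, 3/7, 3/7).
On side LM the K-coordinate is zero; dropping N's K-weight 1/7 and renormalizing the remaining 3/7 : 3/7 gives weights 1/2, 1/2 on L, M.
J = (1/2)·(-13/2, -3) + (1/2)·(-12, -5/2) = (-37/4, -11/4).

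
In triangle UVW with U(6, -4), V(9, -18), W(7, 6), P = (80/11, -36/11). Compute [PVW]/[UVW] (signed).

[UVW] = ½·(6·(-18−6) + 9·(6−(-4)) + 7·(-4−(-18))) = ½·(-144 + 90 + 98) = 22.
[PVW] = ½·((80/11)·(-18−6) + 9·(6−(-36/11)) + 7·(-36/11−(-18))) = ½·(-1920/11 + 918/11 + 1134/11) = 6, so the ratio is 6/22 = 3/11.

3/11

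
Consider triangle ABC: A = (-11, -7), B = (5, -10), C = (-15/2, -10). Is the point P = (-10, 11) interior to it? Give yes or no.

no

Barycentric coordinates of P: (7, 44/25, -194/25).
The three coordinates are positive, positive, negative; a point is interior exactly when all three are positive.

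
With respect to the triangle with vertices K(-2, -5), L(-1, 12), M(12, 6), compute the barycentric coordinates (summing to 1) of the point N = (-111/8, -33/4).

Signed area of the reference triangle: [KLM] = ½·((-2)·(12−6) + (-1)·(6−(-5)) + 12·(-5−12)) = ½·(-12 − 11 − 204) = -227/2.
[NLM] = ½·((-111/8)·(12−6) + (-1)·(6−(-33/4)) + 12·(-33/4−12)) = ½·(-333/4 − 57/4 − 243) = -681/4, so the K-coordinate is (-681/4)/(-227/2) = 3/2.
[KNM] = ½·((-2)·(-33/4−6) + (-111/8)·(6−(-5)) + 12·(-5−(-33/4))) = ½·(57/2 − 1221/8 + 39) = -681/16, so the L-coordinate is 3/8.
[KLN] = ½·((-2)·(12−(-33/4)) + (-1)·(-33/4−(-5)) + (-111/8)·(-5−12)) = ½·(-81/2 + 13/4 + 1887/8) = 1589/16, so the M-coordinate is -7/8.
Check: 3/2 + 3/8 − 7/8 = 1.

(3/2, 3/8, -7/8)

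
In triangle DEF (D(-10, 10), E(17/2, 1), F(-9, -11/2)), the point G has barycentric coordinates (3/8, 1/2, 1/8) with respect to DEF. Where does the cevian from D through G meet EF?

Line DG meets EF where the D-coordinate vanishes; zeroing G's D-weight and renormalizing leaves E, F-weights 1/2 : 1/8 → (4/5, 1/5).
So H = (4/5)·E + (1/5)·F = (5, -3/10).

(5, -3/10)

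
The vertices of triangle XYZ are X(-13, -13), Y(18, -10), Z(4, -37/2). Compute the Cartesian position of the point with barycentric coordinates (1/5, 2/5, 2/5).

(31/5, -14)

W = (1/5)·X + (2/5)·Y + (2/5)·Z.
x-coordinate: (1/5)·(-13) + (2/5)·18 + (2/5)·4 = 31/5.
y-coordinate: (1/5)·(-13) + (2/5)·(-10) + (2/5)·(-37/2) = -14.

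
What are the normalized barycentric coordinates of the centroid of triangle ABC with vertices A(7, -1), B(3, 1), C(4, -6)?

(1/3, 1/3, 1/3)

The centroid is the average of the vertices, so each weight is 1/3.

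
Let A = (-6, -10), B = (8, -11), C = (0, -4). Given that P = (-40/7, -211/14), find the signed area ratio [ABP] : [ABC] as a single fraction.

[ABC] = ½·((-6)·(-11−(-4)) + 8·(-4−(-10)) + 0·(-10−(-11))) = ½·(42 + 48 + 0) = 45.
[ABP] = ½·((-6)·(-11−(-211/14)) + 8·(-211/14−(-10)) + (-40/7)·(-10−(-11))) = ½·(-171/7 − 284/7 − 40/7) = -495/14, so the ratio is (-495/14)/45 = -11/14.

-11/14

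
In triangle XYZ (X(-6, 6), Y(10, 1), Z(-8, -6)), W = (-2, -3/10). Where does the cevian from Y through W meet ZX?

Barycentric coordinates of W with respect to XYZ: (3/10, 3/10, 2/5).
On side ZX the Y-coordinate is zero; dropping W's Y-weight 3/10 and renormalizing the remaining 2/5 : 3/10 gives weights 4/7, 3/7 on Z, X.
V = (4/7)·(-8, -6) + (3/7)·(-6, 6) = (-50/7, -6/7).

(-50/7, -6/7)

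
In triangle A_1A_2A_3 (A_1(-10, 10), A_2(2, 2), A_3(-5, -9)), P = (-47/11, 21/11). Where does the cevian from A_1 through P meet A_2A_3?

Barycentric coordinates of P with respect to A_1A_2A_3: (4/11, 4/11, 3/11).
On side A_2A_3 the A_1-coordinate is zero; dropping P's A_1-weight 4/11 and renormalizing the remaining 4/11 : 3/11 gives weights 4/7, 3/7 on A_2, A_3.
Q = (4/7)·(2, 2) + (3/7)·(-5, -9) = (-1, -19/7).

(-1, -19/7)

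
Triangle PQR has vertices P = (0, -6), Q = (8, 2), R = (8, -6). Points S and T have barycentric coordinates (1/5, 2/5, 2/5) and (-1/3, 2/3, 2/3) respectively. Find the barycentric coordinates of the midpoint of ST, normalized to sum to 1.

(-1/15, 8/15, 8/15)

Since both coordinate triples sum to 1, the midpoint's barycentrics are the componentwise average.
(1/5+-1/3)/2 = -1/15; similarly 8/15 and 8/15.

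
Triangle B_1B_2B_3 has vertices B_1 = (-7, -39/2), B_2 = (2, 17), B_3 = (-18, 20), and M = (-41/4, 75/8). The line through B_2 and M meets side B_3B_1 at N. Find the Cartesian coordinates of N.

(-43/3, 41/6)

Barycentric coordinates of M with respect to B_1B_2B_3: (1/4, 1/4, 1/2).
On side B_3B_1 the B_2-coordinate is zero; dropping M's B_2-weight 1/4 and renormalizing the remaining 1/2 : 1/4 gives weights 2/3, 1/3 on B_3, B_1.
N = (2/3)·(-18, 20) + (1/3)·(-7, -39/2) = (-43/3, 41/6).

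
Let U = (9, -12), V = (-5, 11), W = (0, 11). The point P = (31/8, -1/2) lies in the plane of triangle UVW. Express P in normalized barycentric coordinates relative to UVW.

(1/2, 1/8, 3/8)

Signed area of the reference triangle: [UVW] = ½·(9·(11−11) + (-5)·(11−(-12)) + 0·(-12−11)) = ½·(0 − 115 + 0) = -115/2.
[PVW] = ½·((31/8)·(11−11) + (-5)·(11−(-1/2)) + 0·(-1/2−11)) = ½·(0 − 115/2 + 0) = -115/4, so the U-coordinate is (-115/4)/(-115/2) = 1/2.
[UPW] = ½·(9·(-1/2−11) + (31/8)·(11−(-12)) + 0·(-12−(-1/2))) = ½·(-207/2 + 713/8 + 0) = -115/16, so the V-coordinate is 1/8.
[UVP] = ½·(9·(11−(-1/2)) + (-5)·(-1/2−(-12)) + (31/8)·(-12−11)) = ½·(207/2 − 115/2 − 713/8) = -345/16, so the W-coordinate is 3/8.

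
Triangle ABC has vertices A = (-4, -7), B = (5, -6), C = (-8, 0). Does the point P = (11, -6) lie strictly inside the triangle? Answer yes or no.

no

Barycentric coordinates of P: (-36/67, 109/67, -6/67).
The three coordinates are negative, positive, negative; a point is interior exactly when all three are positive.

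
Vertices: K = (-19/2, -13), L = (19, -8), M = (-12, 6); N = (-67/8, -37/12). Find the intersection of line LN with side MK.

Barycentric coordinates of N with respect to KLM: (5/12, 1/12, 1/2).
On side MK the L-coordinate is zero; dropping N's L-weight 1/12 and renormalizing the remaining 1/2 : 5/12 gives weights 6/11, 5/11 on M, K.
J = (6/11)·(-12, 6) + (5/11)·(-19/2, -13) = (-239/22, -29/11).

(-239/22, -29/11)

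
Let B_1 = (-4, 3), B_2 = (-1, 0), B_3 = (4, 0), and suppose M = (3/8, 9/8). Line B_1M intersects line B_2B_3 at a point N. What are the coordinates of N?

(3, 0)

Barycentric coordinates of M with respect to B_1B_2B_3: (3/8, 1/8, 1/2).
On side B_2B_3 the B_1-coordinate is zero; dropping M's B_1-weight 3/8 and renormalizing the remaining 1/8 : 1/2 gives weights 1/5, 4/5 on B_2, B_3.
N = (1/5)·(-1, 0) + (4/5)·(4, 0) = (3, 0).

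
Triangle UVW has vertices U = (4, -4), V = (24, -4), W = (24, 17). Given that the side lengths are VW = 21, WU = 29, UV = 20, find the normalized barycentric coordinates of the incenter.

(3/10, 29/70, 2/7)

The incenter has barycentric coordinates proportional to the opposite side lengths: (21 : 29 : 20).
Normalizing by 21+29+20 = 70 gives (3/10, 29/70, 2/7).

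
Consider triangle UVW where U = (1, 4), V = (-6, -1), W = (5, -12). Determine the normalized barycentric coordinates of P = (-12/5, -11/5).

Signed area of the reference triangle: [UVW] = ½·(1·(-1−(-12)) + (-6)·(-12−4) + 5·(4−(-1))) = ½·(11 + 96 + 25) = 66.
[PVW] = ½·((-12/5)·(-1−(-12)) + (-6)·(-12−(-11/5)) + 5·(-11/5−(-1))) = ½·(-132/5 + 294/5 − 6) = 66/5, so the U-coordinate is (66/5)/66 = 1/5.
[UPW] = ½·(1·(-11/5−(-12)) + (-12/5)·(-12−4) + 5·(4−(-11/5))) = ½·(49/5 + 192/5 + 31) = 198/5, so the V-coordinate is 3/5.
[UVP] = ½·(1·(-1−(-11/5)) + (-6)·(-11/5−4) + (-12/5)·(4−(-1))) = ½·(6/5 + 186/5 − 12) = 66/5, so the W-coordinate is 1/5.
Check: 1/5 + 3/5 + 1/5 = 1.

(1/5, 3/5, 1/5)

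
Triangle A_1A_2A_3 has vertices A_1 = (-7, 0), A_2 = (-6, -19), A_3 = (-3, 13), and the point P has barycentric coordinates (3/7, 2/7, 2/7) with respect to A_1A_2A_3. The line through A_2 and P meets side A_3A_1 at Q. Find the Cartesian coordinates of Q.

Line A_2P meets A_3A_1 where the A_2-coordinate vanishes; zeroing P's A_2-weight and renormalizing leaves A_3, A_1-weights 2/7 : 3/7 → (2/5, 3/5).
So Q = (2/5)·A_3 + (3/5)·A_1 = (-27/5, 26/5).

(-27/5, 26/5)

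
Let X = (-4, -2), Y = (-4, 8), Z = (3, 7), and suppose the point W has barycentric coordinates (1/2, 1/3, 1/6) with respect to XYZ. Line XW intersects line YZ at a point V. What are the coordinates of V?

(-5/3, 23/3)

Line XW meets YZ where the X-coordinate vanishes; zeroing W's X-weight and renormalizing leaves Y, Z-weights 1/3 : 1/6 → (2/3, 1/3).
So V = (2/3)·Y + (1/3)·Z = (-5/3, 23/3).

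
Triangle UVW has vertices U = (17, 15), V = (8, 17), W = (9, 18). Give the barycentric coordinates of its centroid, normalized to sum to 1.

The centroid is the average of the vertices, so each weight is 1/3.

(1/3, 1/3, 1/3)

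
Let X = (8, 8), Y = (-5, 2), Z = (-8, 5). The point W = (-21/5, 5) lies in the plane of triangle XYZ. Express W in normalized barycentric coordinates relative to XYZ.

Signed area of the reference triangle: [XYZ] = ½·(8·(2−5) + (-5)·(5−8) + (-8)·(8−2)) = ½·(-24 + 15 − 48) = -57/2.
[WYZ] = ½·((-21/5)·(2−5) + (-5)·(5−5) + (-8)·(5−2)) = ½·(63/5 + 0 − 24) = -57/10, so the X-coordinate is (-57/10)/(-57/2) = 1/5.
[XWZ] = ½·(8·(5−5) + (-21/5)·(5−8) + (-8)·(8−5)) = ½·(0 + 63/5 − 24) = -57/10, so the Y-coordinate is 1/5.
[XYW] = ½·(8·(2−5) + (-5)·(5−8) + (-21/5)·(8−2)) = ½·(-24 + 15 − 126/5) = -171/10, so the Z-coordinate is 3/5.
Check: 1/5 + 1/5 + 3/5 = 1.

(1/5, 1/5, 3/5)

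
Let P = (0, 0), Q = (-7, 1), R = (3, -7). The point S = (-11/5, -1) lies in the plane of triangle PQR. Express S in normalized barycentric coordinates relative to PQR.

Signed area of the reference triangle: [PQR] = ½·(0·(1−(-7)) + (-7)·(-7−0) + 3·(0−1)) = ½·(0 + 49 − 3) = 23.
[SQR] = ½·((-11/5)·(1−(-7)) + (-7)·(-7−(-1)) + 3·(-1−1)) = ½·(-88/5 + 42 − 6) = 46/5, so the P-coordinate is (46/5)/23 = 2/5.
[PSR] = ½·(0·(-1−(-7)) + (-11/5)·(-7−0) + 3·(0−(-1))) = ½·(0 + 77/5 + 3) = 46/5, so the Q-coordinate is 2/5.
[PQS] = ½·(0·(1−(-1)) + (-7)·(-1−0) + (-11/5)·(0−1)) = ½·(0 + 7 + 11/5) = 23/5, so the R-coordinate is 1/5.
Check: 2/5 + 2/5 + 1/5 = 1.

(2/5, 2/5, 1/5)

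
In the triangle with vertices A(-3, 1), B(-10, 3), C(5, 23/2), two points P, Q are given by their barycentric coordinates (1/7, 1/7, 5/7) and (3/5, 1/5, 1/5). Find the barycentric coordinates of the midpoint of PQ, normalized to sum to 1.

(13/35, 6/35, 16/35)

Since both coordinate triples sum to 1, the midpoint's barycentrics are the componentwise average.
(1/7+3/5)/2 = 13/35; similarly 6/35 and 16/35.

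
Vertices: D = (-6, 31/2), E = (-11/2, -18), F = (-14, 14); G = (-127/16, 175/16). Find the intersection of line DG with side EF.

(-67/6, 10/3)

Barycentric coordinates of G with respect to DEF: (5/8, 1/8, 1/4).
On side EF the D-coordinate is zero; dropping G's D-weight 5/8 and renormalizing the remaining 1/8 : 1/4 gives weights 1/3, 2/3 on E, F.
H = (1/3)·(-11/2, -18) + (2/3)·(-14, 14) = (-67/6, 10/3).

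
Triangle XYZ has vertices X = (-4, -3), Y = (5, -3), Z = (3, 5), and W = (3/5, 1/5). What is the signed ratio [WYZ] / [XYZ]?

[XYZ] = ½·((-4)·(-3−5) + 5·(5−(-3)) + 3·(-3−(-3))) = ½·(32 + 40 + 0) = 36.
[WYZ] = ½·((3/5)·(-3−5) + 5·(5−(1/5)) + 3·(1/5−(-3))) = ½·(-24/5 + 24 + 48/5) = 72/5, so the ratio is (72/5)/36 = 2/5.

2/5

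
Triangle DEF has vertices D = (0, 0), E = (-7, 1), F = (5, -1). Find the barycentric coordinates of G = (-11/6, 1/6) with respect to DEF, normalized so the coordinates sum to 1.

Signed area of the reference triangle: [DEF] = ½·(0·(1−(-1)) + (-7)·(-1−0) + 5·(0−1)) = ½·(0 + 7 − 5) = 1.
[GEF] = ½·((-11/6)·(1−(-1)) + (-7)·(-1−(1/6)) + 5·(1/6−1)) = ½·(-11/3 + 49/6 − 25/6) = 1/6, so the D-coordinate is (1/6)/1 = 1/6.
[DGF] = ½·(0·(1/6−(-1)) + (-11/6)·(-1−0) + 5·(0−(1/6))) = ½·(0 + 11/6 − 5/6) = 1/2, so the E-coordinate is 1/2.
[DEG] = ½·(0·(1−(1/6)) + (-7)·(1/6−0) + (-11/6)·(0−1)) = ½·(0 − 7/6 + 11/6) = 1/3, so the F-coordinate is 1/3.

(1/6, 1/2, 1/3)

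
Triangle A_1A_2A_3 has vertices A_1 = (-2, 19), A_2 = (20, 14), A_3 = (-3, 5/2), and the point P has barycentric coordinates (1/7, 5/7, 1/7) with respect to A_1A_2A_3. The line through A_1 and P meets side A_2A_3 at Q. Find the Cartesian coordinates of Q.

(97/6, 145/12)

Line A_1P meets A_2A_3 where the A_1-coordinate vanishes; zeroing P's A_1-weight and renormalizing leaves A_2, A_3-weights 5/7 : 1/7 → (5/6, 1/6).
So Q = (5/6)·A_2 + (1/6)·A_3 = (97/6, 145/12).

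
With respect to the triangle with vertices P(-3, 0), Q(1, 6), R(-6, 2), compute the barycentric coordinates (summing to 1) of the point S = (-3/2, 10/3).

Signed area of the reference triangle: [PQR] = ½·((-3)·(6−2) + 1·(2−0) + (-6)·(0−6)) = ½·(-12 + 2 + 36) = 13.
[SQR] = ½·((-3/2)·(6−2) + 1·(2−(10/3)) + (-6)·(10/3−6)) = ½·(-6 − 4/3 + 16) = 13/3, so the P-coordinate is (13/3)/13 = 1/3.
[PSR] = ½·((-3)·(10/3−2) + (-3/2)·(2−0) + (-6)·(0−(10/3))) = ½·(-4 − 3 + 20) = 13/2, so the Q-coordinate is 1/2.
[PQS] = ½·((-3)·(6−(10/3)) + 1·(10/3−0) + (-3/2)·(0−6)) = ½·(-8 + 10/3 + 9) = 13/6, so the R-coordinate is 1/6.
Check: 1/3 + 1/2 + 1/6 = 1.

(1/3, 1/2, 1/6)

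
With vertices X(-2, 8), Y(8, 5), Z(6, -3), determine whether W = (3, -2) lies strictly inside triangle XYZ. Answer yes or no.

no

Barycentric coordinates of W: (13/43, -25/86, 85/86).
The three coordinates are positive, negative, positive; a point is interior exactly when all three are positive.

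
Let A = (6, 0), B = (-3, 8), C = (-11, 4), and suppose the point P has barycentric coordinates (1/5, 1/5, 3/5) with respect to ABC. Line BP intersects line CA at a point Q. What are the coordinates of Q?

(-27/4, 3)

Line BP meets CA where the B-coordinate vanishes; zeroing P's B-weight and renormalizing leaves C, A-weights 3/5 : 1/5 → (3/4, 1/4).
So Q = (3/4)·C + (1/4)·A = (-27/4, 3).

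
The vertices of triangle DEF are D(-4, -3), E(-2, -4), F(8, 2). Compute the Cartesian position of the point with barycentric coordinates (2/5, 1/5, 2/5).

(6/5, -6/5)

G = (2/5)·D + (1/5)·E + (2/5)·F.
x-coordinate: (2/5)·(-4) + (1/5)·(-2) + (2/5)·8 = 6/5.
y-coordinate: (2/5)·(-3) + (1/5)·(-4) + (2/5)·2 = -6/5.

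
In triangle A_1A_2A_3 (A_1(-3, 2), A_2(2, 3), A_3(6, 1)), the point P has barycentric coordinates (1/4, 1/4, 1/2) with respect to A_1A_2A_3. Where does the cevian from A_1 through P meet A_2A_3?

(14/3, 5/3)

Line A_1P meets A_2A_3 where the A_1-coordinate vanishes; zeroing P's A_1-weight and renormalizing leaves A_2, A_3-weights 1/4 : 1/2 → (1/3, 2/3).
So Q = (1/3)·A_2 + (2/3)·A_3 = (14/3, 5/3).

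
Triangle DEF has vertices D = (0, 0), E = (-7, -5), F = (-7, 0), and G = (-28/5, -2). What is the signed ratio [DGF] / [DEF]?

2/5

[DEF] = ½·(0·(-5−0) + (-7)·(0−0) + (-7)·(0−(-5))) = ½·(0 + 0 − 35) = -35/2.
[DGF] = ½·(0·(-2−0) + (-28/5)·(0−0) + (-7)·(0−(-2))) = ½·(0 + 0 − 14) = -7, so the ratio is (-7)/(-35/2) = 2/5.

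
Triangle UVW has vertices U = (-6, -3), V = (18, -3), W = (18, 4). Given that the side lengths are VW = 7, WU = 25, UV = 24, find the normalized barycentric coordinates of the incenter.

The incenter has barycentric coordinates proportional to the opposite side lengths: (7 : 25 : 24).
Normalizing by 7+25+24 = 56 gives (1/8, 25/56, 3/7).

(1/8, 25/56, 3/7)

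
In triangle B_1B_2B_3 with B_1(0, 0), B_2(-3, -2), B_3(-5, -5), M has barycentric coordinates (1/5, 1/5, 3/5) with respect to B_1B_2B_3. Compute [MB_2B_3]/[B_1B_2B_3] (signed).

1/5

The signed ratio [MB_2B_3]/[B_1B_2B_3] equals the barycentric coordinate of M at vertex B_1, which is 1/5.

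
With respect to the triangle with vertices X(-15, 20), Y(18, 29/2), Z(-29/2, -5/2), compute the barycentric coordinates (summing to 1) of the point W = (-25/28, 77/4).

Signed area of the reference triangle: [XYZ] = ½·((-15)·(29/2−(-5/2)) + 18·(-5/2−20) + (-29/2)·(20−(29/2))) = ½·(-255 − 405 − 319/4) = -2959/8.
[WYZ] = ½·((-25/28)·(29/2−(-5/2)) + 18·(-5/2−(77/4)) + (-29/2)·(77/4−(29/2))) = ½·(-425/28 − 783/2 − 551/8) = -26631/112, so the X-coordinate is (-26631/112)/(-2959/8) = 9/14.
[XWZ] = ½·((-15)·(77/4−(-5/2)) + (-25/28)·(-5/2−20) + (-29/2)·(20−(77/4))) = ½·(-1305/4 + 1125/56 − 87/8) = -8877/56, so the Y-coordinate is 3/7.
[XYW] = ½·((-15)·(29/2−(77/4)) + 18·(77/4−20) + (-25/28)·(20−(29/2))) = ½·(285/4 − 27/2 − 275/56) = 2959/112, so the Z-coordinate is -1/14.
Check: 9/14 + 3/7 − 1/14 = 1.

(9/14, 3/7, -1/14)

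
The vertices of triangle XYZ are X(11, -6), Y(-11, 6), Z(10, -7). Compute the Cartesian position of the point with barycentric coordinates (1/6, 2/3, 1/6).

W = (1/6)·X + (2/3)·Y + (1/6)·Z.
x-coordinate: (1/6)·11 + (2/3)·(-11) + (1/6)·10 = -23/6.
y-coordinate: (1/6)·(-6) + (2/3)·6 + (1/6)·(-7) = 11/6.

(-23/6, 11/6)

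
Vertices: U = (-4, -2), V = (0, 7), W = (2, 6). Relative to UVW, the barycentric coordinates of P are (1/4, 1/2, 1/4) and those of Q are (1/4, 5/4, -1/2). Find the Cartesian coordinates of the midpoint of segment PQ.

(-5/4, 39/8)

Barycentric coordinates of the midpoint are the average: (1/4, 7/8, -1/8).
Converting: (1/4)·U + (7/8)·V + (-1/8)·W = (-5/4, 39/8).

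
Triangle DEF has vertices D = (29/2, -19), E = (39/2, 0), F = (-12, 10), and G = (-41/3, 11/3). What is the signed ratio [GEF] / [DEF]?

[DEF] = ½·((29/2)·(0−10) + (39/2)·(10−(-19)) + (-12)·(-19−0)) = ½·(-145 + 1131/2 + 228) = 1297/4.
[GEF] = ½·((-41/3)·(0−10) + (39/2)·(10−(11/3)) + (-12)·(11/3−0)) = ½·(410/3 + 247/2 − 44) = 1297/12, so the ratio is (1297/12)/(1297/4) = 1/3.

1/3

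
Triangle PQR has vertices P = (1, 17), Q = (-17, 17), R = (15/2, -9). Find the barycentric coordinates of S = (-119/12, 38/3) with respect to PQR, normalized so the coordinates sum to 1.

(1/6, 2/3, 1/6)

Signed area of the reference triangle: [PQR] = ½·(1·(17−(-9)) + (-17)·(-9−17) + (15/2)·(17−17)) = ½·(26 + 442 + 0) = 234.
[SQR] = ½·((-119/12)·(17−(-9)) + (-17)·(-9−(38/3)) + (15/2)·(38/3−17)) = ½·(-1547/6 + 1105/3 − 65/2) = 39, so the P-coordinate is 39/234 = 1/6.
[PSR] = ½·(1·(38/3−(-9)) + (-119/12)·(-9−17) + (15/2)·(17−(38/3))) = ½·(65/3 + 1547/6 + 65/2) = 156, so the Q-coordinate is 2/3.
[PQS] = ½·(1·(17−(38/3)) + (-17)·(38/3−17) + (-119/12)·(17−17)) = ½·(13/3 + 221/3 + 0) = 39, so the R-coordinate is 1/6.
Check: 1/6 + 2/3 + 1/6 = 1.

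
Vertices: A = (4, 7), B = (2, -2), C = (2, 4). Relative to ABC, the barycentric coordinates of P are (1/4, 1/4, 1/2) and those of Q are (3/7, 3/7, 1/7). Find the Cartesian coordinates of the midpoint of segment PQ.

(75/28, 167/56)

Barycentric coordinates of the midpoint are the average: (19/56, 19/56, 9/28).
Converting: (19/56)·A + (19/56)·B + (9/28)·C = (75/28, 167/56).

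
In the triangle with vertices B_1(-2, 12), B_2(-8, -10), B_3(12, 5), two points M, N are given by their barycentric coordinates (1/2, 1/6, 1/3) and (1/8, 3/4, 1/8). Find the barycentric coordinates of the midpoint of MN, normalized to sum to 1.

Since both coordinate triples sum to 1, the midpoint's barycentrics are the componentwise average.
(1/2+1/8)/2 = 5/16; similarly 11/24 and 11/48.

(5/16, 11/24, 11/48)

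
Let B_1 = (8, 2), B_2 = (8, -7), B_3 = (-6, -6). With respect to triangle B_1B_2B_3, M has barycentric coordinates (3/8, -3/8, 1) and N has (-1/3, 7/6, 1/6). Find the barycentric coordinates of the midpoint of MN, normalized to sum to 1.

Since both coordinate triples sum to 1, the midpoint's barycentrics are the componentwise average.
(3/8+-1/3)/2 = 1/48; similarly 19/48 and 7/12.

(1/48, 19/48, 7/12)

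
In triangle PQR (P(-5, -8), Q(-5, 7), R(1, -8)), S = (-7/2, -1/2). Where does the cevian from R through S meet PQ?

(-5, 2)

Barycentric coordinates of S with respect to PQR: (1/4, 1/2, 1/4).
On side PQ the R-coordinate is zero; dropping S's R-weight 1/4 and renormalizing the remaining 1/4 : 1/2 gives weights 1/3, 2/3 on P, Q.
T = (1/3)·(-5, -8) + (2/3)·(-5, 7) = (-5, 2).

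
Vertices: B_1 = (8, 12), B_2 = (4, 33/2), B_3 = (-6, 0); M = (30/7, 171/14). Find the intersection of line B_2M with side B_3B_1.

(9/2, 9)

Barycentric coordinates of M with respect to B_1B_2B_3: (3/7, 3/7, 1/7).
On side B_3B_1 the B_2-coordinate is zero; dropping M's B_2-weight 3/7 and renormalizing the remaining 1/7 : 3/7 gives weights 1/4, 3/4 on B_3, B_1.
N = (1/4)·(-6, 0) + (3/4)·(8, 12) = (9/2, 9).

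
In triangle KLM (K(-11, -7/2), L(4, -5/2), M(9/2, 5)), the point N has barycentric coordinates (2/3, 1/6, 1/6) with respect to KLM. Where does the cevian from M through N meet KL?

Line MN meets KL where the M-coordinate vanishes; zeroing N's M-weight and renormalizing leaves K, L-weights 2/3 : 1/6 → (4/5, 1/5).
So J = (4/5)·K + (1/5)·L = (-8, -33/10).

(-8, -33/10)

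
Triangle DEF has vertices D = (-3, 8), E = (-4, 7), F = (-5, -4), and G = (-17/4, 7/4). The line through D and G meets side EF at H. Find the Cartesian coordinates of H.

(-14/3, -1/3)

Barycentric coordinates of G with respect to DEF: (1/4, 1/4, 1/2).
On side EF the D-coordinate is zero; dropping G's D-weight 1/4 and renormalizing the remaining 1/4 : 1/2 gives weights 1/3, 2/3 on E, F.
H = (1/3)·(-4, 7) + (2/3)·(-5, -4) = (-14/3, -1/3).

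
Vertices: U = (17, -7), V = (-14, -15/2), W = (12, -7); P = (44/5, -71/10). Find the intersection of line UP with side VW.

(10/3, -43/6)

Barycentric coordinates of P with respect to UVW: (2/5, 1/5, 2/5).
On side VW the U-coordinate is zero; dropping P's U-weight 2/5 and renormalizing the remaining 1/5 : 2/5 gives weights 1/3, 2/3 on V, W.
Q = (1/3)·(-14, -15/2) + (2/3)·(12, -7) = (10/3, -43/6).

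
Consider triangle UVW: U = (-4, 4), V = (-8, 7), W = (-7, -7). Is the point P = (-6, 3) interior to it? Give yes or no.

Barycentric coordinates of P: (24/53, 19/53, 10/53).
The three coordinates are positive, positive, positive; a point is interior exactly when all three are positive.

yes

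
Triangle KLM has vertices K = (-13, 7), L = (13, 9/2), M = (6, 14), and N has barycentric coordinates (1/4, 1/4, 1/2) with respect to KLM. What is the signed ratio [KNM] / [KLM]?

1/4

The signed ratio [KNM]/[KLM] equals the barycentric coordinate of N at vertex L, which is 1/4.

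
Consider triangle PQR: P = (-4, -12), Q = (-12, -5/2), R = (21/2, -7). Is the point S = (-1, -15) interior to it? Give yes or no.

no

Barycentric coordinates of S: (103/79, -26/79, 2/79).
The three coordinates are positive, negative, positive; a point is interior exactly when all three are positive.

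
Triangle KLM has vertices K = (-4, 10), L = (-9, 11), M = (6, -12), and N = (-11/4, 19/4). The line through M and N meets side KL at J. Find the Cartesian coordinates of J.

Barycentric coordinates of N with respect to KLM: (1/2, 1/4, 1/4).
On side KL the M-coordinate is zero; dropping N's M-weight 1/4 and renormalizing the remaining 1/2 : 1/4 gives weights 2/3, 1/3 on K, L.
J = (2/3)·(-4, 10) + (1/3)·(-9, 11) = (-17/3, 31/3).

(-17/3, 31/3)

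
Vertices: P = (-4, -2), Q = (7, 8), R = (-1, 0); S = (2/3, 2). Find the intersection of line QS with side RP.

Barycentric coordinates of S with respect to PQR: (1/3, 1/3, 1/3).
On side RP the Q-coordinate is zero; dropping S's Q-weight 1/3 and renormalizing the remaining 1/3 : 1/3 gives weights 1/2, 1/2 on R, P.
T = (1/2)·(-1, 0) + (1/2)·(-4, -2) = (-5/2, -1).

(-5/2, -1)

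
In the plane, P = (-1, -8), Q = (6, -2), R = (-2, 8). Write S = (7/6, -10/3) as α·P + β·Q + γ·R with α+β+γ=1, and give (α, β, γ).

(1/2, 1/3, 1/6)

Signed area of the reference triangle: [PQR] = ½·((-1)·(-2−8) + 6·(8−(-8)) + (-2)·(-8−(-2))) = ½·(10 + 96 + 12) = 59.
[SQR] = ½·((7/6)·(-2−8) + 6·(8−(-10/3)) + (-2)·(-10/3−(-2))) = ½·(-35/3 + 68 + 8/3) = 59/2, so the P-coordinate is (59/2)/59 = 1/2.
[PSR] = ½·((-1)·(-10/3−8) + (7/6)·(8−(-8)) + (-2)·(-8−(-10/3))) = ½·(34/3 + 56/3 + 28/3) = 59/3, so the Q-coordinate is 1/3.
[PQS] = ½·((-1)·(-2−(-10/3)) + 6·(-10/3−(-8)) + (7/6)·(-8−(-2))) = ½·(-4/3 + 28 − 7) = 59/6, so the R-coordinate is 1/6.
Check: 1/2 + 1/3 + 1/6 = 1.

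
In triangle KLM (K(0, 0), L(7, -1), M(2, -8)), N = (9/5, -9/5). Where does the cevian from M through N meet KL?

(7/4, -1/4)

Barycentric coordinates of N with respect to KLM: (3/5, 1/5, 1/5).
On side KL the M-coordinate is zero; dropping N's M-weight 1/5 and renormalizing the remaining 3/5 : 1/5 gives weights 3/4, 1/4 on K, L.
J = (3/4)·(0, 0) + (1/4)·(7, -1) = (7/4, -1/4).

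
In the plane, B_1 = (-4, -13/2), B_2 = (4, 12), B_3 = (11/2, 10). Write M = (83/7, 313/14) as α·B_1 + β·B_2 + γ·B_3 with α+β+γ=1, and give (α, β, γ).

(-5/7, 2/7, 10/7)

Signed area of the reference triangle: [B_1B_2B_3] = ½·((-4)·(12−10) + 4·(10−(-13/2)) + (11/2)·(-13/2−12)) = ½·(-8 + 66 − 407/4) = -175/8.
[MB_2B_3] = ½·((83/7)·(12−10) + 4·(10−(313/14)) + (11/2)·(313/14−12)) = ½·(166/7 − 346/7 + 1595/28) = 125/8, so the B_1-coordinate is (125/8)/(-175/8) = -5/7.
[B_1MB_3] = ½·((-4)·(313/14−10) + (83/7)·(10−(-13/2)) + (11/2)·(-13/2−(313/14))) = ½·(-346/7 + 2739/14 − 1111/7) = -25/4, so the B_2-coordinate is 2/7.
[B_1B_2M] = ½·((-4)·(12−(313/14)) + 4·(313/14−(-13/2)) + (83/7)·(-13/2−12)) = ½·(290/7 + 808/7 − 3071/14) = -125/4, so the B_3-coordinate is 10/7.
Check: -5/7 + 2/7 + 10/7 = 1.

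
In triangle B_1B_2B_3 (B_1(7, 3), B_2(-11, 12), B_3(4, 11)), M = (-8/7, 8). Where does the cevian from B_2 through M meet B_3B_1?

Barycentric coordinates of M with respect to B_1B_2B_3: (3/7, 3/7, 1/7).
On side B_3B_1 the B_2-coordinate is zero; dropping M's B_2-weight 3/7 and renormalizing the remaining 1/7 : 3/7 gives weights 1/4, 3/4 on B_3, B_1.
N = (1/4)·(4, 11) + (3/4)·(7, 3) = (25/4, 5).

(25/4, 5)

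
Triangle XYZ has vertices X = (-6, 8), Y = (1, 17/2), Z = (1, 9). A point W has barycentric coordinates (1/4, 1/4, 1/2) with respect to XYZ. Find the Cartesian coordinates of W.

(-3/4, 69/8)

W = (1/4)·X + (1/4)·Y + (1/2)·Z.
x-coordinate: (1/4)·(-6) + (1/4)·1 + (1/2)·1 = -3/4.
y-coordinate: (1/4)·8 + (1/4)·(17/2) + (1/2)·9 = 69/8.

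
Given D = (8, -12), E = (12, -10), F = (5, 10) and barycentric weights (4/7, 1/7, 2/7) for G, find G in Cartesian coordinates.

(54/7, -38/7)

G = (4/7)·D + (1/7)·E + (2/7)·F.
x-coordinate: (4/7)·8 + (1/7)·12 + (2/7)·5 = 54/7.
y-coordinate: (4/7)·(-12) + (1/7)·(-10) + (2/7)·10 = -38/7.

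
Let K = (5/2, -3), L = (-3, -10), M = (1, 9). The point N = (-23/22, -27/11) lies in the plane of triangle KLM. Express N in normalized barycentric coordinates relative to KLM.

(1/11, 6/11, 4/11)

Signed area of the reference triangle: [KLM] = ½·((5/2)·(-10−9) + (-3)·(9−(-3)) + 1·(-3−(-10))) = ½·(-95/2 − 36 + 7) = -153/4.
[NLM] = ½·((-23/22)·(-10−9) + (-3)·(9−(-27/11)) + 1·(-27/11−(-10))) = ½·(437/22 − 378/11 + 83/11) = -153/44, so the K-coordinate is (-153/44)/(-153/4) = 1/11.
[KNM] = ½·((5/2)·(-27/11−9) + (-23/22)·(9−(-3)) + 1·(-3−(-27/11))) = ½·(-315/11 − 138/11 − 6/11) = -459/22, so the L-coordinate is 6/11.
[KLN] = ½·((5/2)·(-10−(-27/11)) + (-3)·(-27/11−(-3)) + (-23/22)·(-3−(-10))) = ½·(-415/22 − 18/11 − 161/22) = -153/11, so the M-coordinate is 4/11.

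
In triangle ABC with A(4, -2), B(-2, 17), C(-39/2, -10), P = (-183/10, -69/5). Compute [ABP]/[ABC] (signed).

1

[ABC] = ½·(4·(17−(-10)) + (-2)·(-10−(-2)) + (-39/2)·(-2−17)) = ½·(108 + 16 + 741/2) = 989/4.
[ABP] = ½·(4·(17−(-69/5)) + (-2)·(-69/5−(-2)) + (-183/10)·(-2−17)) = ½·(616/5 + 118/5 + 3477/10) = 989/4, so the ratio is (989/4)/(989/4) = 1.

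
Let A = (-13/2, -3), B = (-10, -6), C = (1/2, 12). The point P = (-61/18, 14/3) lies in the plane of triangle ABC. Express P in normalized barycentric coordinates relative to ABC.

Signed area of the reference triangle: [ABC] = ½·((-13/2)·(-6−12) + (-10)·(12−(-3)) + (1/2)·(-3−(-6))) = ½·(117 − 150 + 3/2) = -63/4.
[PBC] = ½·((-61/18)·(-6−12) + (-10)·(12−(14/3)) + (1/2)·(14/3−(-6))) = ½·(61 − 220/3 + 16/3) = -7/2, so the A-coordinate is (-7/2)/(-63/4) = 2/9.
[APC] = ½·((-13/2)·(14/3−12) + (-61/18)·(12−(-3)) + (1/2)·(-3−(14/3))) = ½·(143/3 − 305/6 − 23/6) = -7/2, so the B-coordinate is 2/9.
[ABP] = ½·((-13/2)·(-6−(14/3)) + (-10)·(14/3−(-3)) + (-61/18)·(-3−(-6))) = ½·(208/3 − 230/3 − 61/6) = -35/4, so the C-coordinate is 5/9.
Check: 2/9 + 2/9 + 5/9 = 1.

(2/9, 2/9, 5/9)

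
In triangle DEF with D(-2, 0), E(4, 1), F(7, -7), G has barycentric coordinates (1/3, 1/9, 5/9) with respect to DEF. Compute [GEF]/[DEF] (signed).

1/3

The signed ratio [GEF]/[DEF] equals the barycentric coordinate of G at vertex D, which is 1/3.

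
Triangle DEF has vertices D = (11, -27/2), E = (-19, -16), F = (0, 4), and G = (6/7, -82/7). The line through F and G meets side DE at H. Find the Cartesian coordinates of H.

(1, -43/3)

Barycentric coordinates of G with respect to DEF: (4/7, 2/7, 1/7).
On side DE the F-coordinate is zero; dropping G's F-weight 1/7 and renormalizing the remaining 4/7 : 2/7 gives weights 2/3, 1/3 on D, E.
H = (2/3)·(11, -27/2) + (1/3)·(-19, -16) = (1, -43/3).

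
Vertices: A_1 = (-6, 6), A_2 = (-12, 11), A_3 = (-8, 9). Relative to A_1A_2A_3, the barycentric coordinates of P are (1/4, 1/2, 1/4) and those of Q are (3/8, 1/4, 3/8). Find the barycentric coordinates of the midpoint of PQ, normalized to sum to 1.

Since both coordinate triples sum to 1, the midpoint's barycentrics are the componentwise average.
(1/4+3/8)/2 = 5/16; similarly 3/8 and 5/16.

(5/16, 3/8, 5/16)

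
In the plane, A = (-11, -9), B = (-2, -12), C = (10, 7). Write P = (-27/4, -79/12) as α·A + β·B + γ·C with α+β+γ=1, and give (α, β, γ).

(3/4, 1/12, 1/6)

Signed area of the reference triangle: [ABC] = ½·((-11)·(-12−7) + (-2)·(7−(-9)) + 10·(-9−(-12))) = ½·(209 − 32 + 30) = 207/2.
[PBC] = ½·((-27/4)·(-12−7) + (-2)·(7−(-79/12)) + 10·(-79/12−(-12))) = ½·(513/4 − 163/6 + 325/6) = 621/8, so the A-coordinate is (621/8)/(207/2) = 3/4.
[APC] = ½·((-11)·(-79/12−7) + (-27/4)·(7−(-9)) + 10·(-9−(-79/12))) = ½·(1793/12 − 108 − 145/6) = 69/8, so the B-coordinate is 1/12.
[ABP] = ½·((-11)·(-12−(-79/12)) + (-2)·(-79/12−(-9)) + (-27/4)·(-9−(-12))) = ½·(715/12 − 29/6 − 81/4) = 69/4, so the C-coordinate is 1/6.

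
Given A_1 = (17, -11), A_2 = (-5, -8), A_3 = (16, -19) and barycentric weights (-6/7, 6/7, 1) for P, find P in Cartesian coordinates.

P = (-6/7)·A_1 + (6/7)·A_2 + 1·A_3.
x-coordinate: (-6/7)·17 + (6/7)·(-5) + 1·16 = -20/7.
y-coordinate: (-6/7)·(-11) + (6/7)·(-8) + 1·(-19) = -115/7.

(-20/7, -115/7)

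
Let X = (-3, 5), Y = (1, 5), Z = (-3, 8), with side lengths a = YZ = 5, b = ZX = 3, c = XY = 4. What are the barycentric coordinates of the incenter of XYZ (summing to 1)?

(5/12, 1/4, 1/3)

The incenter has barycentric coordinates proportional to the opposite side lengths: (5 : 3 : 4).
Normalizing by 5+3+4 = 12 gives (5/12, 1/4, 1/3).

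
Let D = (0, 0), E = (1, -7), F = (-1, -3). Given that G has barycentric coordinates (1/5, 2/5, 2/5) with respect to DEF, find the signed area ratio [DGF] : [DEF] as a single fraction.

2/5

The signed ratio [DGF]/[DEF] equals the barycentric coordinate of G at vertex E, which is 2/5.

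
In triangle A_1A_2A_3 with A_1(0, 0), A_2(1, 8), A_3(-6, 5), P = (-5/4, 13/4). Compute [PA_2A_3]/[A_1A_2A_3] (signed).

[A_1A_2A_3] = ½·(0·(8−5) + 1·(5−0) + (-6)·(0−8)) = ½·(0 + 5 + 48) = 53/2.
[PA_2A_3] = ½·((-5/4)·(8−5) + 1·(5−(13/4)) + (-6)·(13/4−8)) = ½·(-15/4 + 7/4 + 57/2) = 53/4, so the ratio is (53/4)/(53/2) = 1/2.

1/2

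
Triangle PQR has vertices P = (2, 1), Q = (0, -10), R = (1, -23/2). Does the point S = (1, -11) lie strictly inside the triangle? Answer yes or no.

Barycentric coordinates of S: (1/28, 1/28, 13/14).
The three coordinates are positive, positive, positive; a point is interior exactly when all three are positive.

yes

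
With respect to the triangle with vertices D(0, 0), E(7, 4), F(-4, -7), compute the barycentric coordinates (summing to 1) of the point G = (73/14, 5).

Signed area of the reference triangle: [DEF] = ½·(0·(4−(-7)) + 7·(-7−0) + (-4)·(0−4)) = ½·(0 − 49 + 16) = -33/2.
[GEF] = ½·((73/14)·(4−(-7)) + 7·(-7−5) + (-4)·(5−4)) = ½·(803/14 − 84 − 4) = -429/28, so the D-coordinate is (-429/28)/(-33/2) = 13/14.
[DGF] = ½·(0·(5−(-7)) + (73/14)·(-7−0) + (-4)·(0−5)) = ½·(0 − 73/2 + 20) = -33/4, so the E-coordinate is 1/2.
[DEG] = ½·(0·(4−5) + 7·(5−0) + (73/14)·(0−4)) = ½·(0 + 35 − 146/7) = 99/14, so the F-coordinate is -3/7.

(13/14, 1/2, -3/7)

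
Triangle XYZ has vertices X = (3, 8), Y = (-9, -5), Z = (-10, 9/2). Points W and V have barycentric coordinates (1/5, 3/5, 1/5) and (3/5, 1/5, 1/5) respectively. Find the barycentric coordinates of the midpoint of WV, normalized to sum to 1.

Since both coordinate triples sum to 1, the midpoint's barycentrics are the componentwise average.
(1/5+3/5)/2 = 2/5; similarly 2/5 and 1/5.

(2/5, 2/5, 1/5)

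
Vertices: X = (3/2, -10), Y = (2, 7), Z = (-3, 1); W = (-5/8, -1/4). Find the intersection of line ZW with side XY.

Barycentric coordinates of W with respect to XYZ: (1/4, 1/4, 1/2).
On side XY the Z-coordinate is zero; dropping W's Z-weight 1/2 and renormalizing the remaining 1/4 : 1/4 gives weights 1/2, 1/2 on X, Y.
V = (1/2)·(3/2, -10) + (1/2)·(2, 7) = (7/4, -3/2).

(7/4, -3/2)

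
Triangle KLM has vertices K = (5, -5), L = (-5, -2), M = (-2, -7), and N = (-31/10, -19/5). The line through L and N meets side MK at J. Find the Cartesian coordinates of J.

Barycentric coordinates of N with respect to KLM: (1/10, 3/5, 3/10).
On side MK the L-coordinate is zero; dropping N's L-weight 3/5 and renormalizing the remaining 3/10 : 1/10 gives weights 3/4, 1/4 on M, K.
J = (3/4)·(-2, -7) + (1/4)·(5, -5) = (-1/4, -13/2).

(-1/4, -13/2)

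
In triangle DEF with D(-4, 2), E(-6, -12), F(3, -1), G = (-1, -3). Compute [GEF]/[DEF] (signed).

[DEF] = ½·((-4)·(-12−(-1)) + (-6)·(-1−2) + 3·(2−(-12))) = ½·(44 + 18 + 42) = 52.
[GEF] = ½·((-1)·(-12−(-1)) + (-6)·(-1−(-3)) + 3·(-3−(-12))) = ½·(11 − 12 + 27) = 13, so the ratio is 13/52 = 1/4.

1/4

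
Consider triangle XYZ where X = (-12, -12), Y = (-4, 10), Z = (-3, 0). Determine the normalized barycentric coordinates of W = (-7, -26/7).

(3/7, 1/7, 3/7)

Signed area of the reference triangle: [XYZ] = ½·((-12)·(10−0) + (-4)·(0−(-12)) + (-3)·(-12−10)) = ½·(-120 − 48 + 66) = -51.
[WYZ] = ½·((-7)·(10−0) + (-4)·(0−(-26/7)) + (-3)·(-26/7−10)) = ½·(-70 − 104/7 + 288/7) = -153/7, so the X-coordinate is (-153/7)/(-51) = 3/7.
[XWZ] = ½·((-12)·(-26/7−0) + (-7)·(0−(-12)) + (-3)·(-12−(-26/7))) = ½·(312/7 − 84 + 174/7) = -51/7, so the Y-coordinate is 1/7.
[XYW] = ½·((-12)·(10−(-26/7)) + (-4)·(-26/7−(-12)) + (-7)·(-12−10)) = ½·(-1152/7 − 232/7 + 154) = -153/7, so the Z-coordinate is 3/7.
Check: 3/7 + 1/7 + 3/7 = 1.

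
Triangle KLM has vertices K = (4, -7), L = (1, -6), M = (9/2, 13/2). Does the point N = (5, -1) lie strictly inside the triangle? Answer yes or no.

Barycentric coordinates of N: (65/82, -21/82, 19/41).
The three coordinates are positive, negative, positive; a point is interior exactly when all three are positive.

no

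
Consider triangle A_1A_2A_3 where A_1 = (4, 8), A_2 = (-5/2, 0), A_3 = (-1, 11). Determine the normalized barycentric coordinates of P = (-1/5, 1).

Signed area of the reference triangle: [A_1A_2A_3] = ½·(4·(0−11) + (-5/2)·(11−8) + (-1)·(8−0)) = ½·(-44 − 15/2 − 8) = -119/4.
[PA_2A_3] = ½·((-1/5)·(0−11) + (-5/2)·(11−1) + (-1)·(1−0)) = ½·(11/5 − 25 − 1) = -119/10, so the A_1-coordinate is (-119/10)/(-119/4) = 2/5.
[A_1PA_3] = ½·(4·(1−11) + (-1/5)·(11−8) + (-1)·(8−1)) = ½·(-40 − 3/5 − 7) = -119/5, so the A_2-coordinate is 4/5.
[A_1A_2P] = ½·(4·(0−1) + (-5/2)·(1−8) + (-1/5)·(8−0)) = ½·(-4 + 35/2 − 8/5) = 119/20, so the A_3-coordinate is -1/5.
Check: 2/5 + 4/5 − 1/5 = 1.

(2/5, 4/5, -1/5)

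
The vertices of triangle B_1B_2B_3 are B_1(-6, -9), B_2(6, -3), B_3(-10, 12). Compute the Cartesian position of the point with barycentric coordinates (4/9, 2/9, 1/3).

(-14/3, -2/3)

M = (4/9)·B_1 + (2/9)·B_2 + (1/3)·B_3.
x-coordinate: (4/9)·(-6) + (2/9)·6 + (1/3)·(-10) = -14/3.
y-coordinate: (4/9)·(-9) + (2/9)·(-3) + (1/3)·12 = -2/3.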